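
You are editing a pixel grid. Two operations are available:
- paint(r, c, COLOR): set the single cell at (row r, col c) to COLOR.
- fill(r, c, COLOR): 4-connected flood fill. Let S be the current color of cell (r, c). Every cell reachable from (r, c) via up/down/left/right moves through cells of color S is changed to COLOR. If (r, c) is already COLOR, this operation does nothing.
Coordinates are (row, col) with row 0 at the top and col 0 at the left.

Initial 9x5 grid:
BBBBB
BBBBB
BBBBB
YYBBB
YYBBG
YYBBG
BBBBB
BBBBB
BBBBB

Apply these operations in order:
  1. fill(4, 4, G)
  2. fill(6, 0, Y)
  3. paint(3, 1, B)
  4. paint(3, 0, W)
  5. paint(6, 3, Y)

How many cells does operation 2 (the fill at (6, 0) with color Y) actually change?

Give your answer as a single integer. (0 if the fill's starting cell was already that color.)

After op 1 fill(4,4,G) [0 cells changed]:
BBBBB
BBBBB
BBBBB
YYBBB
YYBBG
YYBBG
BBBBB
BBBBB
BBBBB
After op 2 fill(6,0,Y) [37 cells changed]:
YYYYY
YYYYY
YYYYY
YYYYY
YYYYG
YYYYG
YYYYY
YYYYY
YYYYY

Answer: 37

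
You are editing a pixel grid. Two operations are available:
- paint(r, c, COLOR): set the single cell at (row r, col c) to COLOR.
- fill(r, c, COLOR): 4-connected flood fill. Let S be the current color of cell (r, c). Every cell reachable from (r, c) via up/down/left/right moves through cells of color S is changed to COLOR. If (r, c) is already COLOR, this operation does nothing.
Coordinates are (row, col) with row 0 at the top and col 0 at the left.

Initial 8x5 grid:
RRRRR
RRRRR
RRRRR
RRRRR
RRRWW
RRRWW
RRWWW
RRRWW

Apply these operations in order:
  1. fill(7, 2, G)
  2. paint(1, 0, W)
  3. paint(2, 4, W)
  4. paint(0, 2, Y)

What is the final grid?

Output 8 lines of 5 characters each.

After op 1 fill(7,2,G) [31 cells changed]:
GGGGG
GGGGG
GGGGG
GGGGG
GGGWW
GGGWW
GGWWW
GGGWW
After op 2 paint(1,0,W):
GGGGG
WGGGG
GGGGG
GGGGG
GGGWW
GGGWW
GGWWW
GGGWW
After op 3 paint(2,4,W):
GGGGG
WGGGG
GGGGW
GGGGG
GGGWW
GGGWW
GGWWW
GGGWW
After op 4 paint(0,2,Y):
GGYGG
WGGGG
GGGGW
GGGGG
GGGWW
GGGWW
GGWWW
GGGWW

Answer: GGYGG
WGGGG
GGGGW
GGGGG
GGGWW
GGGWW
GGWWW
GGGWW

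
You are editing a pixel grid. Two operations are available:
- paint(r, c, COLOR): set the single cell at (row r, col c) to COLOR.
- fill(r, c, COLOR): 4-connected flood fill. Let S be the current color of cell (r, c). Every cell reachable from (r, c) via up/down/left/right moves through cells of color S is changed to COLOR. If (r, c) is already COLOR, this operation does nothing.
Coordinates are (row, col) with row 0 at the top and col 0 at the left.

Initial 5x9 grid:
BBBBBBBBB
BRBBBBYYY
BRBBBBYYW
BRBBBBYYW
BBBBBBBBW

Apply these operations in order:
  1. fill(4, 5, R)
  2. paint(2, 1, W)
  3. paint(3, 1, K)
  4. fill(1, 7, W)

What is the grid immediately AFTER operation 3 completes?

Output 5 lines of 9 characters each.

Answer: RRRRRRRRR
RRRRRRYYY
RWRRRRYYW
RKRRRRYYW
RRRRRRRRW

Derivation:
After op 1 fill(4,5,R) [32 cells changed]:
RRRRRRRRR
RRRRRRYYY
RRRRRRYYW
RRRRRRYYW
RRRRRRRRW
After op 2 paint(2,1,W):
RRRRRRRRR
RRRRRRYYY
RWRRRRYYW
RRRRRRYYW
RRRRRRRRW
After op 3 paint(3,1,K):
RRRRRRRRR
RRRRRRYYY
RWRRRRYYW
RKRRRRYYW
RRRRRRRRW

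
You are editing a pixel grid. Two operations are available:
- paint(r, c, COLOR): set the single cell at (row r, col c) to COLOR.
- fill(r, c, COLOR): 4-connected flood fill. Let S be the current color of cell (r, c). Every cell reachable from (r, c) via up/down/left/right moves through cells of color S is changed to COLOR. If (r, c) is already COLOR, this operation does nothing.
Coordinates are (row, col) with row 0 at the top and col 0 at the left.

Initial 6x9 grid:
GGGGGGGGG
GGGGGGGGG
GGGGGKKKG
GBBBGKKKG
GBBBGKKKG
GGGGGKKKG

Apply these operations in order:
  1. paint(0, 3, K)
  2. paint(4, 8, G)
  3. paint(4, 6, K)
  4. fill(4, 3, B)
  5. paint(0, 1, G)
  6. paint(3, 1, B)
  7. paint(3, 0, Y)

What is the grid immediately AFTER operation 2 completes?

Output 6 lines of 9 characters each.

Answer: GGGKGGGGG
GGGGGGGGG
GGGGGKKKG
GBBBGKKKG
GBBBGKKKG
GGGGGKKKG

Derivation:
After op 1 paint(0,3,K):
GGGKGGGGG
GGGGGGGGG
GGGGGKKKG
GBBBGKKKG
GBBBGKKKG
GGGGGKKKG
After op 2 paint(4,8,G):
GGGKGGGGG
GGGGGGGGG
GGGGGKKKG
GBBBGKKKG
GBBBGKKKG
GGGGGKKKG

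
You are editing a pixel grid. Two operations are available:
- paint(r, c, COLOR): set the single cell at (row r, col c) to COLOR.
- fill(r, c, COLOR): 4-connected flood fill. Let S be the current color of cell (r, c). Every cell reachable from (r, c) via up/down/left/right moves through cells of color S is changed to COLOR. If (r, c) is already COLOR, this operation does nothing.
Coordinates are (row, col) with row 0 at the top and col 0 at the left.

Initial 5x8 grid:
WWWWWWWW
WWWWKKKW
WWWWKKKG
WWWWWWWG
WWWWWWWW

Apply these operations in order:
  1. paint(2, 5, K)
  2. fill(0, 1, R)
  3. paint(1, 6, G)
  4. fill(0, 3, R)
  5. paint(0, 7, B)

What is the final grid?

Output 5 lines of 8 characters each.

After op 1 paint(2,5,K):
WWWWWWWW
WWWWKKKW
WWWWKKKG
WWWWWWWG
WWWWWWWW
After op 2 fill(0,1,R) [32 cells changed]:
RRRRRRRR
RRRRKKKR
RRRRKKKG
RRRRRRRG
RRRRRRRR
After op 3 paint(1,6,G):
RRRRRRRR
RRRRKKGR
RRRRKKKG
RRRRRRRG
RRRRRRRR
After op 4 fill(0,3,R) [0 cells changed]:
RRRRRRRR
RRRRKKGR
RRRRKKKG
RRRRRRRG
RRRRRRRR
After op 5 paint(0,7,B):
RRRRRRRB
RRRRKKGR
RRRRKKKG
RRRRRRRG
RRRRRRRR

Answer: RRRRRRRB
RRRRKKGR
RRRRKKKG
RRRRRRRG
RRRRRRRR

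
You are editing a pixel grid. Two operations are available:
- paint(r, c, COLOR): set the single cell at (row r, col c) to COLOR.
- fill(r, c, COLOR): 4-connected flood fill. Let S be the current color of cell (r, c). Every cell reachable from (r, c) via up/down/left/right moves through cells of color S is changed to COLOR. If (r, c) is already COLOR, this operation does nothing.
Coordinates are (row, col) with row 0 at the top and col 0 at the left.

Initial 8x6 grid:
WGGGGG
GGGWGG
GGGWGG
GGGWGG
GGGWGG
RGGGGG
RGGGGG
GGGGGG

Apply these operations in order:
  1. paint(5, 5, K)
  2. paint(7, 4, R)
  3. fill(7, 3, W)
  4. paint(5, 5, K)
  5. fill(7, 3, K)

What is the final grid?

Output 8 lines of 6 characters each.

Answer: KKKKKK
KKKKKK
KKKKKK
KKKKKK
KKKKKK
RKKKKK
RKKKKK
KKKKRK

Derivation:
After op 1 paint(5,5,K):
WGGGGG
GGGWGG
GGGWGG
GGGWGG
GGGWGG
RGGGGK
RGGGGG
GGGGGG
After op 2 paint(7,4,R):
WGGGGG
GGGWGG
GGGWGG
GGGWGG
GGGWGG
RGGGGK
RGGGGG
GGGGRG
After op 3 fill(7,3,W) [39 cells changed]:
WWWWWW
WWWWWW
WWWWWW
WWWWWW
WWWWWW
RWWWWK
RWWWWW
WWWWRW
After op 4 paint(5,5,K):
WWWWWW
WWWWWW
WWWWWW
WWWWWW
WWWWWW
RWWWWK
RWWWWW
WWWWRW
After op 5 fill(7,3,K) [44 cells changed]:
KKKKKK
KKKKKK
KKKKKK
KKKKKK
KKKKKK
RKKKKK
RKKKKK
KKKKRK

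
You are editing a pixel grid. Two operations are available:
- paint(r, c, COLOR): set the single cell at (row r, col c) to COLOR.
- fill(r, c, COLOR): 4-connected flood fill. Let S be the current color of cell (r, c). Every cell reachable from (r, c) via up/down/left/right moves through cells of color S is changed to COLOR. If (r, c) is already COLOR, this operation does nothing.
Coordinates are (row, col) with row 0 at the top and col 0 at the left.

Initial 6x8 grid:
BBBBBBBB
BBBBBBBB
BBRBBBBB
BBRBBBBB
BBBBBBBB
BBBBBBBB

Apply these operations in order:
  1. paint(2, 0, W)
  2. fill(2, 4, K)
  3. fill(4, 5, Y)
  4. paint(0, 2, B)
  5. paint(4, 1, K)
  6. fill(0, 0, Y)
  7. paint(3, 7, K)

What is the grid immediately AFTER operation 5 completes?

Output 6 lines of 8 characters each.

Answer: YYBYYYYY
YYYYYYYY
WYRYYYYY
YYRYYYYY
YKYYYYYY
YYYYYYYY

Derivation:
After op 1 paint(2,0,W):
BBBBBBBB
BBBBBBBB
WBRBBBBB
BBRBBBBB
BBBBBBBB
BBBBBBBB
After op 2 fill(2,4,K) [45 cells changed]:
KKKKKKKK
KKKKKKKK
WKRKKKKK
KKRKKKKK
KKKKKKKK
KKKKKKKK
After op 3 fill(4,5,Y) [45 cells changed]:
YYYYYYYY
YYYYYYYY
WYRYYYYY
YYRYYYYY
YYYYYYYY
YYYYYYYY
After op 4 paint(0,2,B):
YYBYYYYY
YYYYYYYY
WYRYYYYY
YYRYYYYY
YYYYYYYY
YYYYYYYY
After op 5 paint(4,1,K):
YYBYYYYY
YYYYYYYY
WYRYYYYY
YYRYYYYY
YKYYYYYY
YYYYYYYY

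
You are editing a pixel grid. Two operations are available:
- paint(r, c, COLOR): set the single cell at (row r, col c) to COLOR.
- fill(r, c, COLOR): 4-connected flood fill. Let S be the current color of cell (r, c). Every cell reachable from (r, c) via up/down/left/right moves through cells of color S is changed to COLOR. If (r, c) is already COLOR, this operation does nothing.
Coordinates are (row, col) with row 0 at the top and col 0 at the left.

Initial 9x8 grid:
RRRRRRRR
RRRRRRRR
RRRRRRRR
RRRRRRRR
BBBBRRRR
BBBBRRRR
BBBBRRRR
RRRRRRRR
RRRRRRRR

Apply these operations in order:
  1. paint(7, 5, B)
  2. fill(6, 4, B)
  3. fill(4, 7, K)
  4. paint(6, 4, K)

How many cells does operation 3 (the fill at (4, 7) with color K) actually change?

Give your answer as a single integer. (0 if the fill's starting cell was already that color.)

Answer: 72

Derivation:
After op 1 paint(7,5,B):
RRRRRRRR
RRRRRRRR
RRRRRRRR
RRRRRRRR
BBBBRRRR
BBBBRRRR
BBBBRRRR
RRRRRBRR
RRRRRRRR
After op 2 fill(6,4,B) [59 cells changed]:
BBBBBBBB
BBBBBBBB
BBBBBBBB
BBBBBBBB
BBBBBBBB
BBBBBBBB
BBBBBBBB
BBBBBBBB
BBBBBBBB
After op 3 fill(4,7,K) [72 cells changed]:
KKKKKKKK
KKKKKKKK
KKKKKKKK
KKKKKKKK
KKKKKKKK
KKKKKKKK
KKKKKKKK
KKKKKKKK
KKKKKKKK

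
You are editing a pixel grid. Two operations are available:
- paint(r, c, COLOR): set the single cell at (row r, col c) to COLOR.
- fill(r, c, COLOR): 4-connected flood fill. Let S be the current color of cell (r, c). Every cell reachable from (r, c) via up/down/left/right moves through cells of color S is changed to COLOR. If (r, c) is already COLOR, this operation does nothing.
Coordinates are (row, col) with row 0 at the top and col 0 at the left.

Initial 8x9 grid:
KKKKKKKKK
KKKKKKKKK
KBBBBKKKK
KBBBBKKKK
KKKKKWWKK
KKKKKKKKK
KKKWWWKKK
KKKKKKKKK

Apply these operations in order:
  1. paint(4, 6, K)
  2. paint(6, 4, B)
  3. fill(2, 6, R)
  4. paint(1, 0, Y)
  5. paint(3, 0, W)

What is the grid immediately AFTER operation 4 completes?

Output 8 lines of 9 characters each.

Answer: RRRRRRRRR
YRRRRRRRR
RBBBBRRRR
RBBBBRRRR
RRRRRWRRR
RRRRRRRRR
RRRWBWRRR
RRRRRRRRR

Derivation:
After op 1 paint(4,6,K):
KKKKKKKKK
KKKKKKKKK
KBBBBKKKK
KBBBBKKKK
KKKKKWKKK
KKKKKKKKK
KKKWWWKKK
KKKKKKKKK
After op 2 paint(6,4,B):
KKKKKKKKK
KKKKKKKKK
KBBBBKKKK
KBBBBKKKK
KKKKKWKKK
KKKKKKKKK
KKKWBWKKK
KKKKKKKKK
After op 3 fill(2,6,R) [60 cells changed]:
RRRRRRRRR
RRRRRRRRR
RBBBBRRRR
RBBBBRRRR
RRRRRWRRR
RRRRRRRRR
RRRWBWRRR
RRRRRRRRR
After op 4 paint(1,0,Y):
RRRRRRRRR
YRRRRRRRR
RBBBBRRRR
RBBBBRRRR
RRRRRWRRR
RRRRRRRRR
RRRWBWRRR
RRRRRRRRR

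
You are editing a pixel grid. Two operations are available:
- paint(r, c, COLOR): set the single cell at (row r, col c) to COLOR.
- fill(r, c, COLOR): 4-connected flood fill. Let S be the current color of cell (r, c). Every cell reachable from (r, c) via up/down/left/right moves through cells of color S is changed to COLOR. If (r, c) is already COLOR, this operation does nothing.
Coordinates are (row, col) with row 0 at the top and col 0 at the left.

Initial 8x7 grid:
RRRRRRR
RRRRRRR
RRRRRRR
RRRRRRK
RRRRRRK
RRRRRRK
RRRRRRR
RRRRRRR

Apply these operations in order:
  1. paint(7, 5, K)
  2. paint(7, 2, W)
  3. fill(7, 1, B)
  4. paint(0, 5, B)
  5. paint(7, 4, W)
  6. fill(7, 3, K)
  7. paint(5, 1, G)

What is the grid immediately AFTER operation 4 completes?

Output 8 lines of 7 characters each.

Answer: BBBBBBB
BBBBBBB
BBBBBBB
BBBBBBK
BBBBBBK
BBBBBBK
BBBBBBB
BBWBBKB

Derivation:
After op 1 paint(7,5,K):
RRRRRRR
RRRRRRR
RRRRRRR
RRRRRRK
RRRRRRK
RRRRRRK
RRRRRRR
RRRRRKR
After op 2 paint(7,2,W):
RRRRRRR
RRRRRRR
RRRRRRR
RRRRRRK
RRRRRRK
RRRRRRK
RRRRRRR
RRWRRKR
After op 3 fill(7,1,B) [51 cells changed]:
BBBBBBB
BBBBBBB
BBBBBBB
BBBBBBK
BBBBBBK
BBBBBBK
BBBBBBB
BBWBBKB
After op 4 paint(0,5,B):
BBBBBBB
BBBBBBB
BBBBBBB
BBBBBBK
BBBBBBK
BBBBBBK
BBBBBBB
BBWBBKB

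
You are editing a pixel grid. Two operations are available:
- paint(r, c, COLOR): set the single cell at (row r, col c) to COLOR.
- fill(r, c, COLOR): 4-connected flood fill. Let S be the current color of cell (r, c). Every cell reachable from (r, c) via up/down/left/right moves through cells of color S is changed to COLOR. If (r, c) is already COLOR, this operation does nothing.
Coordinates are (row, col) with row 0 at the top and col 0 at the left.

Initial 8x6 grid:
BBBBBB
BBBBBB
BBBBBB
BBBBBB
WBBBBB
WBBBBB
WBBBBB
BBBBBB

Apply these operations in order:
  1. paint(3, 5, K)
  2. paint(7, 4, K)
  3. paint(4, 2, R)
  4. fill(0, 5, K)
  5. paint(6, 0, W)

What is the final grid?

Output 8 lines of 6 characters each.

After op 1 paint(3,5,K):
BBBBBB
BBBBBB
BBBBBB
BBBBBK
WBBBBB
WBBBBB
WBBBBB
BBBBBB
After op 2 paint(7,4,K):
BBBBBB
BBBBBB
BBBBBB
BBBBBK
WBBBBB
WBBBBB
WBBBBB
BBBBKB
After op 3 paint(4,2,R):
BBBBBB
BBBBBB
BBBBBB
BBBBBK
WBRBBB
WBBBBB
WBBBBB
BBBBKB
After op 4 fill(0,5,K) [42 cells changed]:
KKKKKK
KKKKKK
KKKKKK
KKKKKK
WKRKKK
WKKKKK
WKKKKK
KKKKKK
After op 5 paint(6,0,W):
KKKKKK
KKKKKK
KKKKKK
KKKKKK
WKRKKK
WKKKKK
WKKKKK
KKKKKK

Answer: KKKKKK
KKKKKK
KKKKKK
KKKKKK
WKRKKK
WKKKKK
WKKKKK
KKKKKK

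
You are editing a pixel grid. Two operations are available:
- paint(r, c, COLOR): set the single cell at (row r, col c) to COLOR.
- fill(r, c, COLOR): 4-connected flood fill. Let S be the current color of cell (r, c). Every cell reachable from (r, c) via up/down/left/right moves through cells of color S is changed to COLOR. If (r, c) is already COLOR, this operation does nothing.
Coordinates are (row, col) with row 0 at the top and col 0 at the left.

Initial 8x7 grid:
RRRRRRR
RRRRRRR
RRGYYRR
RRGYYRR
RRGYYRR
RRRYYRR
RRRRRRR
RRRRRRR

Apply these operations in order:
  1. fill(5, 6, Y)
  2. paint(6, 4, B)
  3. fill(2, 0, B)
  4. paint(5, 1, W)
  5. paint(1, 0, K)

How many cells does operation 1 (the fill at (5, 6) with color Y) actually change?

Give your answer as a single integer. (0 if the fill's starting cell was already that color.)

After op 1 fill(5,6,Y) [45 cells changed]:
YYYYYYY
YYYYYYY
YYGYYYY
YYGYYYY
YYGYYYY
YYYYYYY
YYYYYYY
YYYYYYY

Answer: 45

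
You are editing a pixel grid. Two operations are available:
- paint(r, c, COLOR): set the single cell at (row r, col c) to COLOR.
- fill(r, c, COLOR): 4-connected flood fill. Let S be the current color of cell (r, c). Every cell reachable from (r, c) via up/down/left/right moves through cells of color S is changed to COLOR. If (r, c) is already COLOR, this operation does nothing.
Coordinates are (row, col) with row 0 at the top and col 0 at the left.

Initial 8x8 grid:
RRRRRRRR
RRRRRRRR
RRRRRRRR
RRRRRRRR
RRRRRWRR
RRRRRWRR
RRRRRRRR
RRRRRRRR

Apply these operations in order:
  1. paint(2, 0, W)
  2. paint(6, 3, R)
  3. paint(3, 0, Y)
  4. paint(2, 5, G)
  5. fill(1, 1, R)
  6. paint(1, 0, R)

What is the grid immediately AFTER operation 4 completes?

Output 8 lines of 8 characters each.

Answer: RRRRRRRR
RRRRRRRR
WRRRRGRR
YRRRRRRR
RRRRRWRR
RRRRRWRR
RRRRRRRR
RRRRRRRR

Derivation:
After op 1 paint(2,0,W):
RRRRRRRR
RRRRRRRR
WRRRRRRR
RRRRRRRR
RRRRRWRR
RRRRRWRR
RRRRRRRR
RRRRRRRR
After op 2 paint(6,3,R):
RRRRRRRR
RRRRRRRR
WRRRRRRR
RRRRRRRR
RRRRRWRR
RRRRRWRR
RRRRRRRR
RRRRRRRR
After op 3 paint(3,0,Y):
RRRRRRRR
RRRRRRRR
WRRRRRRR
YRRRRRRR
RRRRRWRR
RRRRRWRR
RRRRRRRR
RRRRRRRR
After op 4 paint(2,5,G):
RRRRRRRR
RRRRRRRR
WRRRRGRR
YRRRRRRR
RRRRRWRR
RRRRRWRR
RRRRRRRR
RRRRRRRR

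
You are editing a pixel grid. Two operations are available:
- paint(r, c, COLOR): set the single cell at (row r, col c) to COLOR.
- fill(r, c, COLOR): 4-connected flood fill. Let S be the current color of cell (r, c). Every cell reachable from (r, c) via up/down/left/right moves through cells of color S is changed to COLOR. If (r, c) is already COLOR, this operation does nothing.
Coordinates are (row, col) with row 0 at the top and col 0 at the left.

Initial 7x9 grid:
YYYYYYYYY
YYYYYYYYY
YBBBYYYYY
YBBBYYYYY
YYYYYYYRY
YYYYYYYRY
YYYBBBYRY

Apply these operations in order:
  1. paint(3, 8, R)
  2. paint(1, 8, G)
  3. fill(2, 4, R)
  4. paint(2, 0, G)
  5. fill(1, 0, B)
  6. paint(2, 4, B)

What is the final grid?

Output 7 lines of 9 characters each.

After op 1 paint(3,8,R):
YYYYYYYYY
YYYYYYYYY
YBBBYYYYY
YBBBYYYYR
YYYYYYYRY
YYYYYYYRY
YYYBBBYRY
After op 2 paint(1,8,G):
YYYYYYYYY
YYYYYYYYG
YBBBYYYYY
YBBBYYYYR
YYYYYYYRY
YYYYYYYRY
YYYBBBYRY
After op 3 fill(2,4,R) [46 cells changed]:
RRRRRRRRR
RRRRRRRRG
RBBBRRRRR
RBBBRRRRR
RRRRRRRRY
RRRRRRRRY
RRRBBBRRY
After op 4 paint(2,0,G):
RRRRRRRRR
RRRRRRRRG
GBBBRRRRR
RBBBRRRRR
RRRRRRRRY
RRRRRRRRY
RRRBBBRRY
After op 5 fill(1,0,B) [49 cells changed]:
BBBBBBBBB
BBBBBBBBG
GBBBBBBBB
BBBBBBBBB
BBBBBBBBY
BBBBBBBBY
BBBBBBBBY
After op 6 paint(2,4,B):
BBBBBBBBB
BBBBBBBBG
GBBBBBBBB
BBBBBBBBB
BBBBBBBBY
BBBBBBBBY
BBBBBBBBY

Answer: BBBBBBBBB
BBBBBBBBG
GBBBBBBBB
BBBBBBBBB
BBBBBBBBY
BBBBBBBBY
BBBBBBBBY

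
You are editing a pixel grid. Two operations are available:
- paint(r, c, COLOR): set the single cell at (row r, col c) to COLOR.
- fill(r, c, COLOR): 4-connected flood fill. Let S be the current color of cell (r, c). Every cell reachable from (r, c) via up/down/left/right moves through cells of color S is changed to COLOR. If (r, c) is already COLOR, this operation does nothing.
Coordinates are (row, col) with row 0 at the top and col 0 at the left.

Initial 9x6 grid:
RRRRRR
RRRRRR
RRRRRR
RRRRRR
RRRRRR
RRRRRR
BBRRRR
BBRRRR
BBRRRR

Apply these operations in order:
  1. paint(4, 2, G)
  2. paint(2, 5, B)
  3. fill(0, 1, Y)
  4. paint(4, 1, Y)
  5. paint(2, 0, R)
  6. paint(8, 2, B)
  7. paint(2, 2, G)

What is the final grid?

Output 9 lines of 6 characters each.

Answer: YYYYYY
YYYYYY
RYGYYB
YYYYYY
YYGYYY
YYYYYY
BBYYYY
BBYYYY
BBBYYY

Derivation:
After op 1 paint(4,2,G):
RRRRRR
RRRRRR
RRRRRR
RRRRRR
RRGRRR
RRRRRR
BBRRRR
BBRRRR
BBRRRR
After op 2 paint(2,5,B):
RRRRRR
RRRRRR
RRRRRB
RRRRRR
RRGRRR
RRRRRR
BBRRRR
BBRRRR
BBRRRR
After op 3 fill(0,1,Y) [46 cells changed]:
YYYYYY
YYYYYY
YYYYYB
YYYYYY
YYGYYY
YYYYYY
BBYYYY
BBYYYY
BBYYYY
After op 4 paint(4,1,Y):
YYYYYY
YYYYYY
YYYYYB
YYYYYY
YYGYYY
YYYYYY
BBYYYY
BBYYYY
BBYYYY
After op 5 paint(2,0,R):
YYYYYY
YYYYYY
RYYYYB
YYYYYY
YYGYYY
YYYYYY
BBYYYY
BBYYYY
BBYYYY
After op 6 paint(8,2,B):
YYYYYY
YYYYYY
RYYYYB
YYYYYY
YYGYYY
YYYYYY
BBYYYY
BBYYYY
BBBYYY
After op 7 paint(2,2,G):
YYYYYY
YYYYYY
RYGYYB
YYYYYY
YYGYYY
YYYYYY
BBYYYY
BBYYYY
BBBYYY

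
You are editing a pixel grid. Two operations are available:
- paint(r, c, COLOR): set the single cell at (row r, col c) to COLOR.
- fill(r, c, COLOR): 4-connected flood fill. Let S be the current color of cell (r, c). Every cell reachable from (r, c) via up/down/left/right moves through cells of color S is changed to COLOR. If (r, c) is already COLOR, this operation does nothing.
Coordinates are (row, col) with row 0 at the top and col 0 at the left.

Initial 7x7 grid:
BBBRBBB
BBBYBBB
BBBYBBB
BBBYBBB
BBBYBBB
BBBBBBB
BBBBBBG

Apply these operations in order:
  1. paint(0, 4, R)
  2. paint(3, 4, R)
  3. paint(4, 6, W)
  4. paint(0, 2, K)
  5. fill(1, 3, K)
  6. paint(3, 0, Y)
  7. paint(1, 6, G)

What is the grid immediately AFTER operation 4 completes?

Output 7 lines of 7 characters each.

After op 1 paint(0,4,R):
BBBRRBB
BBBYBBB
BBBYBBB
BBBYBBB
BBBYBBB
BBBBBBB
BBBBBBG
After op 2 paint(3,4,R):
BBBRRBB
BBBYBBB
BBBYBBB
BBBYRBB
BBBYBBB
BBBBBBB
BBBBBBG
After op 3 paint(4,6,W):
BBBRRBB
BBBYBBB
BBBYBBB
BBBYRBB
BBBYBBW
BBBBBBB
BBBBBBG
After op 4 paint(0,2,K):
BBKRRBB
BBBYBBB
BBBYBBB
BBBYRBB
BBBYBBW
BBBBBBB
BBBBBBG

Answer: BBKRRBB
BBBYBBB
BBBYBBB
BBBYRBB
BBBYBBW
BBBBBBB
BBBBBBG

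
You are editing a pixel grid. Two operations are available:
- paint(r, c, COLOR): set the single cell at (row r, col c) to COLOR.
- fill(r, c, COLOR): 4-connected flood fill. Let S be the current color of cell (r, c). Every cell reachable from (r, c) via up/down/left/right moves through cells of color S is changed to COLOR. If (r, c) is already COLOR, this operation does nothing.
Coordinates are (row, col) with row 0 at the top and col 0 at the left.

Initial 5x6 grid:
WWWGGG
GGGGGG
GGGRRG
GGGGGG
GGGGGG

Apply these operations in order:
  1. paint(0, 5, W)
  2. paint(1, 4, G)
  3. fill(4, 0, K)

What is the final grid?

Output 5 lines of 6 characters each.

Answer: WWWKKW
KKKKKK
KKKRRK
KKKKKK
KKKKKK

Derivation:
After op 1 paint(0,5,W):
WWWGGW
GGGGGG
GGGRRG
GGGGGG
GGGGGG
After op 2 paint(1,4,G):
WWWGGW
GGGGGG
GGGRRG
GGGGGG
GGGGGG
After op 3 fill(4,0,K) [24 cells changed]:
WWWKKW
KKKKKK
KKKRRK
KKKKKK
KKKKKK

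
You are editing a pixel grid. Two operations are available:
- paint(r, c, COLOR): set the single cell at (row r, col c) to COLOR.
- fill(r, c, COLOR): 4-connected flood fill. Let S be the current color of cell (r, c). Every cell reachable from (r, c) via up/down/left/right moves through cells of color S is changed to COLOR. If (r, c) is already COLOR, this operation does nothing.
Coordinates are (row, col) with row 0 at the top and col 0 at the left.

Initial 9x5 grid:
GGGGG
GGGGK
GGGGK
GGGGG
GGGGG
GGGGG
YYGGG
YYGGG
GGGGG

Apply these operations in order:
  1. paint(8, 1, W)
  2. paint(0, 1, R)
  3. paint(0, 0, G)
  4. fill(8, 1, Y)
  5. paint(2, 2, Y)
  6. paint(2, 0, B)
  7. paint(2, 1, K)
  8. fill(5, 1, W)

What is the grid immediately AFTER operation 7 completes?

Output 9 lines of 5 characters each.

Answer: GRGGG
GGGGK
BKYGK
GGGGG
GGGGG
GGGGG
YYGGG
YYGGG
GYGGG

Derivation:
After op 1 paint(8,1,W):
GGGGG
GGGGK
GGGGK
GGGGG
GGGGG
GGGGG
YYGGG
YYGGG
GWGGG
After op 2 paint(0,1,R):
GRGGG
GGGGK
GGGGK
GGGGG
GGGGG
GGGGG
YYGGG
YYGGG
GWGGG
After op 3 paint(0,0,G):
GRGGG
GGGGK
GGGGK
GGGGG
GGGGG
GGGGG
YYGGG
YYGGG
GWGGG
After op 4 fill(8,1,Y) [1 cells changed]:
GRGGG
GGGGK
GGGGK
GGGGG
GGGGG
GGGGG
YYGGG
YYGGG
GYGGG
After op 5 paint(2,2,Y):
GRGGG
GGGGK
GGYGK
GGGGG
GGGGG
GGGGG
YYGGG
YYGGG
GYGGG
After op 6 paint(2,0,B):
GRGGG
GGGGK
BGYGK
GGGGG
GGGGG
GGGGG
YYGGG
YYGGG
GYGGG
After op 7 paint(2,1,K):
GRGGG
GGGGK
BKYGK
GGGGG
GGGGG
GGGGG
YYGGG
YYGGG
GYGGG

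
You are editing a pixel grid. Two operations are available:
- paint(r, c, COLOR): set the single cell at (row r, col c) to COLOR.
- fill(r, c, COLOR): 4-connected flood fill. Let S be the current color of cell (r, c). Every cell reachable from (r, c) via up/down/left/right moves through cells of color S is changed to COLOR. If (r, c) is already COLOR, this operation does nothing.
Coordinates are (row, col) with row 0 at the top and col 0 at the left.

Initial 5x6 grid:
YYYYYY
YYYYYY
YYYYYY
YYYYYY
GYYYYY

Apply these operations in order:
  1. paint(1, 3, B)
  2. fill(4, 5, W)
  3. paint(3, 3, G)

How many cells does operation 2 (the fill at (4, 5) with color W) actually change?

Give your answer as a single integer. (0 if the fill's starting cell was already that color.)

After op 1 paint(1,3,B):
YYYYYY
YYYBYY
YYYYYY
YYYYYY
GYYYYY
After op 2 fill(4,5,W) [28 cells changed]:
WWWWWW
WWWBWW
WWWWWW
WWWWWW
GWWWWW

Answer: 28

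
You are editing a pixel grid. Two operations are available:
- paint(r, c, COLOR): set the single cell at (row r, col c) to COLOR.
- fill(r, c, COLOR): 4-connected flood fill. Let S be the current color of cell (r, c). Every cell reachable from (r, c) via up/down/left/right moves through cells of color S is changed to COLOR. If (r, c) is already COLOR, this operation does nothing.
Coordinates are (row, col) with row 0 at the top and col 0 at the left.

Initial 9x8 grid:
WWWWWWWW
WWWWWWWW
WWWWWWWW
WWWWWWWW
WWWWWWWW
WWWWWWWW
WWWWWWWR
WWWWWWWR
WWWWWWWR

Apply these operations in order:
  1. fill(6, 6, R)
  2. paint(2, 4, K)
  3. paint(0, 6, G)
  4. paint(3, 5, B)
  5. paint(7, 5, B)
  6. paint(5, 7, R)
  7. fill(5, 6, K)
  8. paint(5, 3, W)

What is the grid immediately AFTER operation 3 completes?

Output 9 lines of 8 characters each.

After op 1 fill(6,6,R) [69 cells changed]:
RRRRRRRR
RRRRRRRR
RRRRRRRR
RRRRRRRR
RRRRRRRR
RRRRRRRR
RRRRRRRR
RRRRRRRR
RRRRRRRR
After op 2 paint(2,4,K):
RRRRRRRR
RRRRRRRR
RRRRKRRR
RRRRRRRR
RRRRRRRR
RRRRRRRR
RRRRRRRR
RRRRRRRR
RRRRRRRR
After op 3 paint(0,6,G):
RRRRRRGR
RRRRRRRR
RRRRKRRR
RRRRRRRR
RRRRRRRR
RRRRRRRR
RRRRRRRR
RRRRRRRR
RRRRRRRR

Answer: RRRRRRGR
RRRRRRRR
RRRRKRRR
RRRRRRRR
RRRRRRRR
RRRRRRRR
RRRRRRRR
RRRRRRRR
RRRRRRRR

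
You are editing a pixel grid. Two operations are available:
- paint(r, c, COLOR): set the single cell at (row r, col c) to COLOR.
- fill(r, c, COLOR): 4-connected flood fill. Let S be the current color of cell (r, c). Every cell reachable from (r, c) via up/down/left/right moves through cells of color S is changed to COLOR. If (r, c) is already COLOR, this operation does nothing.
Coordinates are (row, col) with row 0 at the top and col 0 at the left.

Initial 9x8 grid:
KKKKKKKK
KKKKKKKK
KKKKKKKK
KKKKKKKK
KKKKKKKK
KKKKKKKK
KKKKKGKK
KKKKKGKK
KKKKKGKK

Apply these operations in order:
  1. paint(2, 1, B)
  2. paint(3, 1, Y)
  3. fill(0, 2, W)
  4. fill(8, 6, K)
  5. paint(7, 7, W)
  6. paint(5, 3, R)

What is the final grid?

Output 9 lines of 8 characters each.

Answer: KKKKKKKK
KKKKKKKK
KBKKKKKK
KYKKKKKK
KKKKKKKK
KKKRKKKK
KKKKKGKK
KKKKKGKW
KKKKKGKK

Derivation:
After op 1 paint(2,1,B):
KKKKKKKK
KKKKKKKK
KBKKKKKK
KKKKKKKK
KKKKKKKK
KKKKKKKK
KKKKKGKK
KKKKKGKK
KKKKKGKK
After op 2 paint(3,1,Y):
KKKKKKKK
KKKKKKKK
KBKKKKKK
KYKKKKKK
KKKKKKKK
KKKKKKKK
KKKKKGKK
KKKKKGKK
KKKKKGKK
After op 3 fill(0,2,W) [67 cells changed]:
WWWWWWWW
WWWWWWWW
WBWWWWWW
WYWWWWWW
WWWWWWWW
WWWWWWWW
WWWWWGWW
WWWWWGWW
WWWWWGWW
After op 4 fill(8,6,K) [67 cells changed]:
KKKKKKKK
KKKKKKKK
KBKKKKKK
KYKKKKKK
KKKKKKKK
KKKKKKKK
KKKKKGKK
KKKKKGKK
KKKKKGKK
After op 5 paint(7,7,W):
KKKKKKKK
KKKKKKKK
KBKKKKKK
KYKKKKKK
KKKKKKKK
KKKKKKKK
KKKKKGKK
KKKKKGKW
KKKKKGKK
After op 6 paint(5,3,R):
KKKKKKKK
KKKKKKKK
KBKKKKKK
KYKKKKKK
KKKKKKKK
KKKRKKKK
KKKKKGKK
KKKKKGKW
KKKKKGKK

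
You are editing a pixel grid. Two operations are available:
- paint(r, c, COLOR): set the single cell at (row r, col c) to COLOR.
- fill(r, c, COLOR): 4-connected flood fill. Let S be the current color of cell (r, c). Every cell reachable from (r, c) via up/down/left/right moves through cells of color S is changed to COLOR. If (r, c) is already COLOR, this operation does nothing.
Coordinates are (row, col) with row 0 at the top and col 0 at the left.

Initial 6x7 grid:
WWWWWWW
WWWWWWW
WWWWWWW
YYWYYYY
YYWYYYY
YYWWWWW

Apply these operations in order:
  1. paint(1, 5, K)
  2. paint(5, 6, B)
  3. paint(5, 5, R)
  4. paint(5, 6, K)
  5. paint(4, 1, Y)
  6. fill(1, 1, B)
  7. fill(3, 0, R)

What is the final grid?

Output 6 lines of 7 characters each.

Answer: BBBBBBB
BBBBBKB
BBBBBBB
RRBYYYY
RRBYYYY
RRBBBRK

Derivation:
After op 1 paint(1,5,K):
WWWWWWW
WWWWWKW
WWWWWWW
YYWYYYY
YYWYYYY
YYWWWWW
After op 2 paint(5,6,B):
WWWWWWW
WWWWWKW
WWWWWWW
YYWYYYY
YYWYYYY
YYWWWWB
After op 3 paint(5,5,R):
WWWWWWW
WWWWWKW
WWWWWWW
YYWYYYY
YYWYYYY
YYWWWRB
After op 4 paint(5,6,K):
WWWWWWW
WWWWWKW
WWWWWWW
YYWYYYY
YYWYYYY
YYWWWRK
After op 5 paint(4,1,Y):
WWWWWWW
WWWWWKW
WWWWWWW
YYWYYYY
YYWYYYY
YYWWWRK
After op 6 fill(1,1,B) [25 cells changed]:
BBBBBBB
BBBBBKB
BBBBBBB
YYBYYYY
YYBYYYY
YYBBBRK
After op 7 fill(3,0,R) [6 cells changed]:
BBBBBBB
BBBBBKB
BBBBBBB
RRBYYYY
RRBYYYY
RRBBBRK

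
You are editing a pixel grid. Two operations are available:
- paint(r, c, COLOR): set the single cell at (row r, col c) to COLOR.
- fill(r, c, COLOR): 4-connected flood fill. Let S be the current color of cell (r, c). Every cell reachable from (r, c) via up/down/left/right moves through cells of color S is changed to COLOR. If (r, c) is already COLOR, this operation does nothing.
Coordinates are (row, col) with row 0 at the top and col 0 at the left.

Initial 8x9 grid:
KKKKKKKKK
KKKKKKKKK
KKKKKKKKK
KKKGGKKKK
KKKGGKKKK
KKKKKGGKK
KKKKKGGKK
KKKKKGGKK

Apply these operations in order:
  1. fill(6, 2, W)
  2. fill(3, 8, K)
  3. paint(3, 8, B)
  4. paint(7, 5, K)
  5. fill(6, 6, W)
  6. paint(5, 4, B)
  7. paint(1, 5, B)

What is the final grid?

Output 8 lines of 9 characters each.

After op 1 fill(6,2,W) [62 cells changed]:
WWWWWWWWW
WWWWWWWWW
WWWWWWWWW
WWWGGWWWW
WWWGGWWWW
WWWWWGGWW
WWWWWGGWW
WWWWWGGWW
After op 2 fill(3,8,K) [62 cells changed]:
KKKKKKKKK
KKKKKKKKK
KKKKKKKKK
KKKGGKKKK
KKKGGKKKK
KKKKKGGKK
KKKKKGGKK
KKKKKGGKK
After op 3 paint(3,8,B):
KKKKKKKKK
KKKKKKKKK
KKKKKKKKK
KKKGGKKKB
KKKGGKKKK
KKKKKGGKK
KKKKKGGKK
KKKKKGGKK
After op 4 paint(7,5,K):
KKKKKKKKK
KKKKKKKKK
KKKKKKKKK
KKKGGKKKB
KKKGGKKKK
KKKKKGGKK
KKKKKGGKK
KKKKKKGKK
After op 5 fill(6,6,W) [5 cells changed]:
KKKKKKKKK
KKKKKKKKK
KKKKKKKKK
KKKGGKKKB
KKKGGKKKK
KKKKKWWKK
KKKKKWWKK
KKKKKKWKK
After op 6 paint(5,4,B):
KKKKKKKKK
KKKKKKKKK
KKKKKKKKK
KKKGGKKKB
KKKGGKKKK
KKKKBWWKK
KKKKKWWKK
KKKKKKWKK
After op 7 paint(1,5,B):
KKKKKKKKK
KKKKKBKKK
KKKKKKKKK
KKKGGKKKB
KKKGGKKKK
KKKKBWWKK
KKKKKWWKK
KKKKKKWKK

Answer: KKKKKKKKK
KKKKKBKKK
KKKKKKKKK
KKKGGKKKB
KKKGGKKKK
KKKKBWWKK
KKKKKWWKK
KKKKKKWKK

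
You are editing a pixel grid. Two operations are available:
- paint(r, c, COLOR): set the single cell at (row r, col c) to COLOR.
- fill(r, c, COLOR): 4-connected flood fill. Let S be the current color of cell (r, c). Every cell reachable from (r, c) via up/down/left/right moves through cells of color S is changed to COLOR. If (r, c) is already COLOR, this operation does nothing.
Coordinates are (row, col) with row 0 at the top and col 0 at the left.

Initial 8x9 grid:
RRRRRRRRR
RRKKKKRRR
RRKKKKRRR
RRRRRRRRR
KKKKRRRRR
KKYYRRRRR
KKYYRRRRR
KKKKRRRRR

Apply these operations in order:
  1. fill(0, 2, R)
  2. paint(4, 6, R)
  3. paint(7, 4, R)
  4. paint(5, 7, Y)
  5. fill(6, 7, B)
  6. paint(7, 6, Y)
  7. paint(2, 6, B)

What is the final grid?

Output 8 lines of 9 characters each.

Answer: BBBBBBBBB
BBKKKKBBB
BBKKKKBBB
BBBBBBBBB
KKKKBBBBB
KKYYBBBYB
KKYYBBBBB
KKKKBBYBB

Derivation:
After op 1 fill(0,2,R) [0 cells changed]:
RRRRRRRRR
RRKKKKRRR
RRKKKKRRR
RRRRRRRRR
KKKKRRRRR
KKYYRRRRR
KKYYRRRRR
KKKKRRRRR
After op 2 paint(4,6,R):
RRRRRRRRR
RRKKKKRRR
RRKKKKRRR
RRRRRRRRR
KKKKRRRRR
KKYYRRRRR
KKYYRRRRR
KKKKRRRRR
After op 3 paint(7,4,R):
RRRRRRRRR
RRKKKKRRR
RRKKKKRRR
RRRRRRRRR
KKKKRRRRR
KKYYRRRRR
KKYYRRRRR
KKKKRRRRR
After op 4 paint(5,7,Y):
RRRRRRRRR
RRKKKKRRR
RRKKKKRRR
RRRRRRRRR
KKKKRRRRR
KKYYRRRYR
KKYYRRRRR
KKKKRRRRR
After op 5 fill(6,7,B) [47 cells changed]:
BBBBBBBBB
BBKKKKBBB
BBKKKKBBB
BBBBBBBBB
KKKKBBBBB
KKYYBBBYB
KKYYBBBBB
KKKKBBBBB
After op 6 paint(7,6,Y):
BBBBBBBBB
BBKKKKBBB
BBKKKKBBB
BBBBBBBBB
KKKKBBBBB
KKYYBBBYB
KKYYBBBBB
KKKKBBYBB
After op 7 paint(2,6,B):
BBBBBBBBB
BBKKKKBBB
BBKKKKBBB
BBBBBBBBB
KKKKBBBBB
KKYYBBBYB
KKYYBBBBB
KKKKBBYBB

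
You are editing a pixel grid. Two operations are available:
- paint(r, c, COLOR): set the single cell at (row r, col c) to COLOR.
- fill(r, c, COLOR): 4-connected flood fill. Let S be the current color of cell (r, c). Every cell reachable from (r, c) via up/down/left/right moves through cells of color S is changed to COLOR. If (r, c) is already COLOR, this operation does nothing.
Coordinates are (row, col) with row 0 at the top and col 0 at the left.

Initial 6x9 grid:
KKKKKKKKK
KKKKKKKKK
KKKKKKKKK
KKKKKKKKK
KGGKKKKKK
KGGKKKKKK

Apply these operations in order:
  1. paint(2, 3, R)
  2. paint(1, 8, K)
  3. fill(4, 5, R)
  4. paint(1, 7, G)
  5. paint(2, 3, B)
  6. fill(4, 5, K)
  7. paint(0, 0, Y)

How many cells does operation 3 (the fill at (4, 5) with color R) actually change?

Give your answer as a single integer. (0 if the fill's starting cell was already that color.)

Answer: 49

Derivation:
After op 1 paint(2,3,R):
KKKKKKKKK
KKKKKKKKK
KKKRKKKKK
KKKKKKKKK
KGGKKKKKK
KGGKKKKKK
After op 2 paint(1,8,K):
KKKKKKKKK
KKKKKKKKK
KKKRKKKKK
KKKKKKKKK
KGGKKKKKK
KGGKKKKKK
After op 3 fill(4,5,R) [49 cells changed]:
RRRRRRRRR
RRRRRRRRR
RRRRRRRRR
RRRRRRRRR
RGGRRRRRR
RGGRRRRRR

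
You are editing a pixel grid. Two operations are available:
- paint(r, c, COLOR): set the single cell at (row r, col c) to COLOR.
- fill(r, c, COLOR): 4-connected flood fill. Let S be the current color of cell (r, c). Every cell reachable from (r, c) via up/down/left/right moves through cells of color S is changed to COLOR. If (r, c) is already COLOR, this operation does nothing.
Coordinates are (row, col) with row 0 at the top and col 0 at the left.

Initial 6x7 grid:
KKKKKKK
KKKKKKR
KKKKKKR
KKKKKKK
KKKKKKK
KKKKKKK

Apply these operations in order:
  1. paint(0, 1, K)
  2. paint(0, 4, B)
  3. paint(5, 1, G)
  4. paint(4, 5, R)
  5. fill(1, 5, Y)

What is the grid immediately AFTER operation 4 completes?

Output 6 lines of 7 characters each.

Answer: KKKKBKK
KKKKKKR
KKKKKKR
KKKKKKK
KKKKKRK
KGKKKKK

Derivation:
After op 1 paint(0,1,K):
KKKKKKK
KKKKKKR
KKKKKKR
KKKKKKK
KKKKKKK
KKKKKKK
After op 2 paint(0,4,B):
KKKKBKK
KKKKKKR
KKKKKKR
KKKKKKK
KKKKKKK
KKKKKKK
After op 3 paint(5,1,G):
KKKKBKK
KKKKKKR
KKKKKKR
KKKKKKK
KKKKKKK
KGKKKKK
After op 4 paint(4,5,R):
KKKKBKK
KKKKKKR
KKKKKKR
KKKKKKK
KKKKKRK
KGKKKKK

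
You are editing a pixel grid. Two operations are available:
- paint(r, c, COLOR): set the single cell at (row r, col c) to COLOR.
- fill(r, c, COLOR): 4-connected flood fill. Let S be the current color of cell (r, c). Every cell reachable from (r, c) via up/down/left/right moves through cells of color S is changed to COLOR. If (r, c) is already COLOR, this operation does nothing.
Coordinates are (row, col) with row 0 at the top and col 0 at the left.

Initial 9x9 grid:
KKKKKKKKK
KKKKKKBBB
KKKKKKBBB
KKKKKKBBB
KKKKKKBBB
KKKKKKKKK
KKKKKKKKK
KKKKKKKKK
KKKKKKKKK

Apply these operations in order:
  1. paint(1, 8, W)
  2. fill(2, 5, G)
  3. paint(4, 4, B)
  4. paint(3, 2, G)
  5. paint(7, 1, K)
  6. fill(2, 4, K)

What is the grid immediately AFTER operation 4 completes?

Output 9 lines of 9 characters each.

Answer: GGGGGGGGG
GGGGGGBBW
GGGGGGBBB
GGGGGGBBB
GGGGBGBBB
GGGGGGGGG
GGGGGGGGG
GGGGGGGGG
GGGGGGGGG

Derivation:
After op 1 paint(1,8,W):
KKKKKKKKK
KKKKKKBBW
KKKKKKBBB
KKKKKKBBB
KKKKKKBBB
KKKKKKKKK
KKKKKKKKK
KKKKKKKKK
KKKKKKKKK
After op 2 fill(2,5,G) [69 cells changed]:
GGGGGGGGG
GGGGGGBBW
GGGGGGBBB
GGGGGGBBB
GGGGGGBBB
GGGGGGGGG
GGGGGGGGG
GGGGGGGGG
GGGGGGGGG
After op 3 paint(4,4,B):
GGGGGGGGG
GGGGGGBBW
GGGGGGBBB
GGGGGGBBB
GGGGBGBBB
GGGGGGGGG
GGGGGGGGG
GGGGGGGGG
GGGGGGGGG
After op 4 paint(3,2,G):
GGGGGGGGG
GGGGGGBBW
GGGGGGBBB
GGGGGGBBB
GGGGBGBBB
GGGGGGGGG
GGGGGGGGG
GGGGGGGGG
GGGGGGGGG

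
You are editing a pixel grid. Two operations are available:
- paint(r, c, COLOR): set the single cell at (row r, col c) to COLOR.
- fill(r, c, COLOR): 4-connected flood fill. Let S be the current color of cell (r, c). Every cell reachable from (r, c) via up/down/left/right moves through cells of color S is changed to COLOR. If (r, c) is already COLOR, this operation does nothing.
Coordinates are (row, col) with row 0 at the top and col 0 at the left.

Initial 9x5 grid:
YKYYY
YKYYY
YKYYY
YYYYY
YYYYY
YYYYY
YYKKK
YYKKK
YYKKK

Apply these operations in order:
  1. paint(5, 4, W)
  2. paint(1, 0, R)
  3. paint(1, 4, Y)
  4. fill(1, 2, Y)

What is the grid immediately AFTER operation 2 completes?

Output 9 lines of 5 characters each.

After op 1 paint(5,4,W):
YKYYY
YKYYY
YKYYY
YYYYY
YYYYY
YYYYW
YYKKK
YYKKK
YYKKK
After op 2 paint(1,0,R):
YKYYY
RKYYY
YKYYY
YYYYY
YYYYY
YYYYW
YYKKK
YYKKK
YYKKK

Answer: YKYYY
RKYYY
YKYYY
YYYYY
YYYYY
YYYYW
YYKKK
YYKKK
YYKKK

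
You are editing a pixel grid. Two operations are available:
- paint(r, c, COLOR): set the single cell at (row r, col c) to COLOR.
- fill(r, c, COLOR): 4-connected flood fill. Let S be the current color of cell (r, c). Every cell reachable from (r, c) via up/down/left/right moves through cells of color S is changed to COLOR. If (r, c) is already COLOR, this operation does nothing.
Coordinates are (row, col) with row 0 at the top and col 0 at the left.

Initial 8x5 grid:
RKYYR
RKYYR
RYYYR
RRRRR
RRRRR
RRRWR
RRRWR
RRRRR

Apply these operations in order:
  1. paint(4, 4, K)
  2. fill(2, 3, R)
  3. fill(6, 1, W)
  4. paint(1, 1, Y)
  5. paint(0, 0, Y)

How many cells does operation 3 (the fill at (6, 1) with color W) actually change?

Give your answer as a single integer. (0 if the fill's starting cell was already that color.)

Answer: 35

Derivation:
After op 1 paint(4,4,K):
RKYYR
RKYYR
RYYYR
RRRRR
RRRRK
RRRWR
RRRWR
RRRRR
After op 2 fill(2,3,R) [7 cells changed]:
RKRRR
RKRRR
RRRRR
RRRRR
RRRRK
RRRWR
RRRWR
RRRRR
After op 3 fill(6,1,W) [35 cells changed]:
WKWWW
WKWWW
WWWWW
WWWWW
WWWWK
WWWWW
WWWWW
WWWWW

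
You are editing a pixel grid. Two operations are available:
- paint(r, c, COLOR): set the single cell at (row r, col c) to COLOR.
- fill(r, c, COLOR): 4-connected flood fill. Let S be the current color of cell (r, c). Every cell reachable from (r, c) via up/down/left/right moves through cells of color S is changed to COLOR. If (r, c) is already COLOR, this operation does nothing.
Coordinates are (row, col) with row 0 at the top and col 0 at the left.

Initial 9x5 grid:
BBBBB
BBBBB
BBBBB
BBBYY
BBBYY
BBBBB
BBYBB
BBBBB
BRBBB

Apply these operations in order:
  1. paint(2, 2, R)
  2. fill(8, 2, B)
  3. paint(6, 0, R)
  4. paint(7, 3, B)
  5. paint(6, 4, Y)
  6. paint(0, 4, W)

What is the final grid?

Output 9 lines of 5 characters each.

Answer: BBBBW
BBBBB
BBRBB
BBBYY
BBBYY
BBBBB
RBYBY
BBBBB
BRBBB

Derivation:
After op 1 paint(2,2,R):
BBBBB
BBBBB
BBRBB
BBBYY
BBBYY
BBBBB
BBYBB
BBBBB
BRBBB
After op 2 fill(8,2,B) [0 cells changed]:
BBBBB
BBBBB
BBRBB
BBBYY
BBBYY
BBBBB
BBYBB
BBBBB
BRBBB
After op 3 paint(6,0,R):
BBBBB
BBBBB
BBRBB
BBBYY
BBBYY
BBBBB
RBYBB
BBBBB
BRBBB
After op 4 paint(7,3,B):
BBBBB
BBBBB
BBRBB
BBBYY
BBBYY
BBBBB
RBYBB
BBBBB
BRBBB
After op 5 paint(6,4,Y):
BBBBB
BBBBB
BBRBB
BBBYY
BBBYY
BBBBB
RBYBY
BBBBB
BRBBB
After op 6 paint(0,4,W):
BBBBW
BBBBB
BBRBB
BBBYY
BBBYY
BBBBB
RBYBY
BBBBB
BRBBB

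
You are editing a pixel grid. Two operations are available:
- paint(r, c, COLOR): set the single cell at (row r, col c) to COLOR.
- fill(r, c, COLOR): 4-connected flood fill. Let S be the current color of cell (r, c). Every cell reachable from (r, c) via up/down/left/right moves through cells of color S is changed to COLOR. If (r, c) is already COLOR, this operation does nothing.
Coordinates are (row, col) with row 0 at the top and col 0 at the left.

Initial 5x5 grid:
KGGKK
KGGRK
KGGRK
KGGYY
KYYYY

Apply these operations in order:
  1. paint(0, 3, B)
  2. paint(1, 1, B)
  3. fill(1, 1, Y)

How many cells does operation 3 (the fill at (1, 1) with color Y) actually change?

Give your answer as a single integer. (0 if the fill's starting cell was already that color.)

Answer: 1

Derivation:
After op 1 paint(0,3,B):
KGGBK
KGGRK
KGGRK
KGGYY
KYYYY
After op 2 paint(1,1,B):
KGGBK
KBGRK
KGGRK
KGGYY
KYYYY
After op 3 fill(1,1,Y) [1 cells changed]:
KGGBK
KYGRK
KGGRK
KGGYY
KYYYY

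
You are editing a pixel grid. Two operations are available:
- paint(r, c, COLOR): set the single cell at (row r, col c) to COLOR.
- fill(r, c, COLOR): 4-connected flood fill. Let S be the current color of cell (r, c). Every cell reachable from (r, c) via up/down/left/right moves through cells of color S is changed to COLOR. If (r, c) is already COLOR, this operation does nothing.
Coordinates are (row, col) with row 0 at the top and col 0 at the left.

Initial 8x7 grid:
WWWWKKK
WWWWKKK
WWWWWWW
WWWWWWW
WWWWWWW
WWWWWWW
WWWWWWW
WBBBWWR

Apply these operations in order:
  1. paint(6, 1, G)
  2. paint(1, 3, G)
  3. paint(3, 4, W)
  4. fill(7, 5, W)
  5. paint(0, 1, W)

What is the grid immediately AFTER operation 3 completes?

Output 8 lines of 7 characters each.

Answer: WWWWKKK
WWWGKKK
WWWWWWW
WWWWWWW
WWWWWWW
WWWWWWW
WGWWWWW
WBBBWWR

Derivation:
After op 1 paint(6,1,G):
WWWWKKK
WWWWKKK
WWWWWWW
WWWWWWW
WWWWWWW
WWWWWWW
WGWWWWW
WBBBWWR
After op 2 paint(1,3,G):
WWWWKKK
WWWGKKK
WWWWWWW
WWWWWWW
WWWWWWW
WWWWWWW
WGWWWWW
WBBBWWR
After op 3 paint(3,4,W):
WWWWKKK
WWWGKKK
WWWWWWW
WWWWWWW
WWWWWWW
WWWWWWW
WGWWWWW
WBBBWWR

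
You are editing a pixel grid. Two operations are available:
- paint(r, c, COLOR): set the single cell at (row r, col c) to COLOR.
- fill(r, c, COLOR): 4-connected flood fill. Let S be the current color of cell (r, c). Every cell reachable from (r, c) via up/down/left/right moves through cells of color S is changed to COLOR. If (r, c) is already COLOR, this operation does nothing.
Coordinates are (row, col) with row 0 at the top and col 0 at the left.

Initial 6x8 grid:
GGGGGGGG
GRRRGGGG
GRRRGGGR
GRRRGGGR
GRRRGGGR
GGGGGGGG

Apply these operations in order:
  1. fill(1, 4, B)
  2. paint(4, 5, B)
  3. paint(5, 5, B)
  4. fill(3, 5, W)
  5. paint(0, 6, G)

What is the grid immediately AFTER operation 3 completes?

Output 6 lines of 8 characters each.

Answer: BBBBBBBB
BRRRBBBB
BRRRBBBR
BRRRBBBR
BRRRBBBR
BBBBBBBB

Derivation:
After op 1 fill(1,4,B) [33 cells changed]:
BBBBBBBB
BRRRBBBB
BRRRBBBR
BRRRBBBR
BRRRBBBR
BBBBBBBB
After op 2 paint(4,5,B):
BBBBBBBB
BRRRBBBB
BRRRBBBR
BRRRBBBR
BRRRBBBR
BBBBBBBB
After op 3 paint(5,5,B):
BBBBBBBB
BRRRBBBB
BRRRBBBR
BRRRBBBR
BRRRBBBR
BBBBBBBB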